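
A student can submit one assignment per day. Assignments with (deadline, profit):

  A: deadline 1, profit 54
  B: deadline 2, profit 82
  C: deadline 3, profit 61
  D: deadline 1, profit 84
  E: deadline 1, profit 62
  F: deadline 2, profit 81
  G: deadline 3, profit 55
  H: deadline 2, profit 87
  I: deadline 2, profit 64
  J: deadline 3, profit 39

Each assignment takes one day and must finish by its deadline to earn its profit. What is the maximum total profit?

Take jobs in profit order; each goes to the latest open slot no later than its deadline.
Profit order: H=87 D=84 B=82 F=81 I=64 E=62 C=61 G=55 A=54 J=39
Assign: H→slot 2, D→slot 1, B skipped, F skipped, I skipped, E skipped, C→slot 3, G skipped, A skipped, J skipped.
Slots: [1:D] [2:H] [3:C]
Profit = 84 + 87 + 61 = 232

232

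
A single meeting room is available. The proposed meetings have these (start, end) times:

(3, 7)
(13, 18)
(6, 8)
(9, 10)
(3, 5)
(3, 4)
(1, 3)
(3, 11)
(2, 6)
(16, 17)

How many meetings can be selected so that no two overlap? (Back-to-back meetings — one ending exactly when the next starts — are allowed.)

5

By end time: (1,3), (3,4), (3,5), (2,6), (3,7), (6,8), (9,10), (3,11), (16,17), (13,18).
Pick (1,3); next start ≥ 3 → (3,4); next start ≥ 4 → (6,8); next start ≥ 8 → (9,10); next start ≥ 10 → (16,17).
Selected 5 meetings.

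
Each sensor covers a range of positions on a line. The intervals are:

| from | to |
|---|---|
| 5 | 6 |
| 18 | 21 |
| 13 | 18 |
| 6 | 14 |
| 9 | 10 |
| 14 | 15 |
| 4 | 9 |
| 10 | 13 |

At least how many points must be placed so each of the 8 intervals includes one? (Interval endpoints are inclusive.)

4

Sort by right endpoint; whenever an interval is uncovered, place a point at its right end.
Sorted: [5,6] [4,9] [9,10] [10,13] [6,14] [14,15] [13,18] [18,21]
{[5,6],[4,9]} hit by 6; {[9,10],[10,13],[6,14]} hit by 10; {[14,15],[13,18]} hit by 15; {[18,21]} hit by 21.
Points: 6, 10, 15, 21 (4 total).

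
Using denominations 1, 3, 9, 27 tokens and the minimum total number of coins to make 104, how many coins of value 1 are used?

2

Greedy: take as many of the largest coin as possible, then repeat with the remainder.
104 − 3×27→23 − 2×9→5 − 1×3→2 − 2×1→0
Count of 1: 2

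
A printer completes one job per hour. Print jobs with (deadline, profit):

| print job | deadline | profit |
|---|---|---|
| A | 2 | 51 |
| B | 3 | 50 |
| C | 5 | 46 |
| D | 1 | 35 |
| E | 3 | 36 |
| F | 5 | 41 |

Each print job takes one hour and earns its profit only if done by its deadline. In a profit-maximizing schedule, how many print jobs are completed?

Take jobs in profit order; each goes to the latest open slot no later than its deadline.
Profit order: A=51 B=50 C=46 F=41 E=36 D=35
Assign: A→slot 2, B→slot 3, C→slot 5, F→slot 4, E→slot 1, D skipped.
Slots: [1:E] [2:A] [3:B] [4:F] [5:C]
5 of 6 scheduled.

5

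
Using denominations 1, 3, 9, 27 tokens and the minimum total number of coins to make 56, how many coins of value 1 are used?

2

56 = 2×27 + 2×1
Count of 1: 2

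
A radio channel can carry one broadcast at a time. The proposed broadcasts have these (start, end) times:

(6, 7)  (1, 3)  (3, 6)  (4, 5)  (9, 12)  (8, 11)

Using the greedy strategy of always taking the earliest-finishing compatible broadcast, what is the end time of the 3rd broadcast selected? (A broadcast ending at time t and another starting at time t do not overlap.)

Sorted by end: (1,3)  (4,5)  (3,6)  (6,7)  (8,11)  (9,12)
take (1,3); take (4,5); take (6,7); take (8,11); skip (9,12).
Selected: (1,3) (4,5) (6,7) (8,11)

7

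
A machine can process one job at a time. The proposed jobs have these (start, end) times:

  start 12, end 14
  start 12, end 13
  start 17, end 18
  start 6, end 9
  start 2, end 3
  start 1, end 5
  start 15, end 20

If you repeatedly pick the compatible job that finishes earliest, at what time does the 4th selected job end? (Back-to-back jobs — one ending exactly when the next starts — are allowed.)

18

Order by finish time; keep every interval that doesn't clash with the previous kept one.
By end time: (2,3), (1,5), (6,9), (12,13), (12,14), (17,18), (15,20).
Pick (2,3); next start ≥ 3 → (6,9); next start ≥ 9 → (12,13); next start ≥ 13 → (17,18).
Selected: (2,3) (6,9) (12,13) (17,18)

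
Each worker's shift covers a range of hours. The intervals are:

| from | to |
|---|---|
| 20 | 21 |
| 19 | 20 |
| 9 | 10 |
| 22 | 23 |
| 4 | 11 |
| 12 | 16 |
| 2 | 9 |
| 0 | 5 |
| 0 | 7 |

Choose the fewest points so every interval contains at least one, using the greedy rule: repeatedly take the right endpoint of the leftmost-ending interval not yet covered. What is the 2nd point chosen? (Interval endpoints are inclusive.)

Sorted: [0,5] [0,7] [2,9] [9,10] [4,11] [12,16] [19,20] [20,21] [22,23]
{[0,5],[0,7],[2,9]} hit by 5; {[9,10],[4,11]} hit by 10; {[12,16]} hit by 16; {[19,20],[20,21]} hit by 20; {[22,23]} hit by 23.
Points: 5, 10, 16, 20, 23 (5 total).

10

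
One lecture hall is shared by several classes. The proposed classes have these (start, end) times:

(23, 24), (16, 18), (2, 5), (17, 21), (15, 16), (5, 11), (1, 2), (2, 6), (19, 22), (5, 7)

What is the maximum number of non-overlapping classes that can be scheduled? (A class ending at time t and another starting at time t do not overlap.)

By end time: (1,2), (2,5), (2,6), (5,7), (5,11), (15,16), (16,18), (17,21), (19,22), (23,24).
Pick (1,2); next start ≥ 2 → (2,5); next start ≥ 5 → (5,7); next start ≥ 7 → (15,16); next start ≥ 16 → (16,18); next start ≥ 18 → (19,22); next start ≥ 22 → (23,24).
Selected 7 classes.

7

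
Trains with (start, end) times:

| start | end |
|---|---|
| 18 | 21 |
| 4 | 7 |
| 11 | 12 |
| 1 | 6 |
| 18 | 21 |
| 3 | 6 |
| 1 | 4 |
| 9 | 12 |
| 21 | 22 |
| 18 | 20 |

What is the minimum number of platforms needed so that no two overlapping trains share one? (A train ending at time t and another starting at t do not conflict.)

3

Count concurrent intervals with a sweep; the peak is the room count.
Events (time:±→running): 1:+→1 1:+→2 3:+→3 … peak 3.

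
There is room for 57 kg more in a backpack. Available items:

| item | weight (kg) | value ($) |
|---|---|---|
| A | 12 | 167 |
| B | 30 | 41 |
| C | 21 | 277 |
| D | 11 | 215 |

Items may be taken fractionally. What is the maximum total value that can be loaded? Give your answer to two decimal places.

676.77

Order: D (215/11=19.55) > A (167/12=13.92) > C (277/21=13.19) > B (41/30=1.37)
Fill: take D (11 @ 215) → take A (12 @ 167) → take C (21 @ 277) → take 13/30 of B → 17.77; 57/57 used.
Total value = 676.77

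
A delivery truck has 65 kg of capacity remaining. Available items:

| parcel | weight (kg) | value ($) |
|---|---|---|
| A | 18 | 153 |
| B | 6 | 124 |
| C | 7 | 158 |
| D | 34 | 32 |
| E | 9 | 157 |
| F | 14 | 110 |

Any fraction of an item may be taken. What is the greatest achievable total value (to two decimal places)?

Order: C (158/7=22.57) > B (124/6=20.67) > E (157/9=17.44) > A (153/18=8.50) > F (110/14=7.86) > D (32/34=0.94)
Fill: take C (7 @ 158) → take B (6 @ 124) → take E (9 @ 157) → take A (18 @ 153) → take F (14 @ 110) → take 11/34 of D → 10.35; 65/65 used.
Total value = 712.35

712.35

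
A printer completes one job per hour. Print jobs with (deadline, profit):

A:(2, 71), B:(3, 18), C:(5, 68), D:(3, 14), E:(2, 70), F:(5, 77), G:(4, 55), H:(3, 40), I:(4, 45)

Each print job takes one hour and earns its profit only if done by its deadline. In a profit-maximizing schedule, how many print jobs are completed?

Sort by profit descending; place each in the latest free slot ≤ its deadline.
By profit: F(d5,77), A(d2,71), E(d2,70), C(d5,68), G(d4,55), I(d4,45), H(d3,40), B(d3,18), D(d3,14)
F→slot 5; A→slot 2; E→slot 1; C→slot 4; G→slot 3; I skipped; H skipped; B skipped; D skipped.
5 of 9 scheduled.

5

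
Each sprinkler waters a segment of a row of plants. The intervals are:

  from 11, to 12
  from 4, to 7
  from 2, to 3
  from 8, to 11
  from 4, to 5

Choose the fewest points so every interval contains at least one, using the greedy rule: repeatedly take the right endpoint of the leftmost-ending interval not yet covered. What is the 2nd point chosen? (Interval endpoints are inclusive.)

Sort by right endpoint; whenever an interval is uncovered, place a point at its right end.
Sorted: [2,3] [4,5] [4,7] [8,11] [11,12]
{[2,3]} hit by 3; {[4,5],[4,7]} hit by 5; {[8,11],[11,12]} hit by 11.
Points: 3, 5, 11 (3 total).

5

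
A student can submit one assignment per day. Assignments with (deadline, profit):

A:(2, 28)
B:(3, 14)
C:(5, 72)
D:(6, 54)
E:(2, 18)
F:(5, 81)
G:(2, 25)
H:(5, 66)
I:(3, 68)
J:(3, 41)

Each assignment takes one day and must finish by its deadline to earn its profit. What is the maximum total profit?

Profit order: F=81 C=72 I=68 H=66 D=54 J=41 A=28 G=25 E=18 B=14
Assign: F→slot 5, C→slot 4, I→slot 3, H→slot 2, D→slot 6, J→slot 1, A skipped, G skipped, E skipped, B skipped.
Slots: [1:J] [2:H] [3:I] [4:C] [5:F] [6:D]
Profit = 41 + 66 + 68 + 72 + 81 + 54 = 382

382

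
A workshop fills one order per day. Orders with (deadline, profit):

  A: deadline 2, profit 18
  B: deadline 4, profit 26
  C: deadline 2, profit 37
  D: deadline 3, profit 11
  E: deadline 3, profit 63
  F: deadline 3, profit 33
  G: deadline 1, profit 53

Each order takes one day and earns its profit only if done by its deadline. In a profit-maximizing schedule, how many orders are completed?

4

Sort by profit descending; place each in the latest free slot ≤ its deadline.
Profit order: E=63 G=53 C=37 F=33 B=26 A=18 D=11
Assign: E→slot 3, G→slot 1, C→slot 2, F skipped, B→slot 4, A skipped, D skipped.
Slots: [1:G] [2:C] [3:E] [4:B]
4 of 7 scheduled.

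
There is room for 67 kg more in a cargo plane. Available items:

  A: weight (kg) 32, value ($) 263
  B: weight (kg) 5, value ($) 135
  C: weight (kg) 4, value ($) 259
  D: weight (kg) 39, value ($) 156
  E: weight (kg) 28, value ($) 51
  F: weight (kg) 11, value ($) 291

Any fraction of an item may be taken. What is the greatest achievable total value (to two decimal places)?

1008.00

Ratios (sorted): C 64.75, B 27.00, F 26.45, A 8.22, D 4.00, E 1.82
take C (4 @ 259); take B (5 @ 135); take F (11 @ 291); take A (32 @ 263); take 15/39 of D → 60.00. Capacity used 67/67.
Total value = 1008.00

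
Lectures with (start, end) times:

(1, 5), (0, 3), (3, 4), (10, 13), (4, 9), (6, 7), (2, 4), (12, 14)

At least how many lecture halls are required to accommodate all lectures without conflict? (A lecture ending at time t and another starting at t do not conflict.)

Events (time:±→running): 0:+→1 1:+→2 2:+→3 … peak 3.

3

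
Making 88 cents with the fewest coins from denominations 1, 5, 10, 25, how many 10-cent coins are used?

88 − 3×25→13 − 1×10→3 − 3×1→0
Count of 10: 1

1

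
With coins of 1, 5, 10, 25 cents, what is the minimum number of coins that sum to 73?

Use the largest denomination that fits, subtract, and repeat.
73 − 2×25→23 − 2×10→3 − 3×1→0
Total coins = 2 + 2 + 3 = 7

7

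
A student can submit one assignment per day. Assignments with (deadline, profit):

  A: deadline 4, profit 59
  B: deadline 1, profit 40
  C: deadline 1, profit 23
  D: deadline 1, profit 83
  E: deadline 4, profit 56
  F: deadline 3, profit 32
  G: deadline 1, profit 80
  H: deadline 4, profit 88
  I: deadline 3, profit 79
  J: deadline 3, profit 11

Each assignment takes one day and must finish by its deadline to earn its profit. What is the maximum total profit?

309

By profit: H(d4,88), D(d1,83), G(d1,80), I(d3,79), A(d4,59), E(d4,56), B(d1,40), F(d3,32), C(d1,23), J(d3,11)
H→slot 4; D→slot 1; G skipped; I→slot 3; A→slot 2; E skipped; B skipped; F skipped; C skipped; J skipped.
Profit = 83 + 59 + 79 + 88 = 309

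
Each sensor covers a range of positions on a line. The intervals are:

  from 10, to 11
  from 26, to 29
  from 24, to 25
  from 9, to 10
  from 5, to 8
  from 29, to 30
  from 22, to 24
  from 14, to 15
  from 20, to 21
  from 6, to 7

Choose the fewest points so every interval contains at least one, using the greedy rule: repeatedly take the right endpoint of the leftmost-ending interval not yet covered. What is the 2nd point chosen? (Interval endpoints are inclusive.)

10

Process intervals by earliest right end; each time one isn't hit yet, stab at its right endpoint.
Sorted: [6,7] [5,8] [9,10] [10,11] [14,15] [20,21] [22,24] [24,25] [26,29] [29,30]
{[6,7],[5,8]} hit by 7; {[9,10],[10,11]} hit by 10; {[14,15]} hit by 15; {[20,21]} hit by 21; {[22,24],[24,25]} hit by 24; {[26,29],[29,30]} hit by 29.
Points: 7, 10, 15, 21, 24, 29 (6 total).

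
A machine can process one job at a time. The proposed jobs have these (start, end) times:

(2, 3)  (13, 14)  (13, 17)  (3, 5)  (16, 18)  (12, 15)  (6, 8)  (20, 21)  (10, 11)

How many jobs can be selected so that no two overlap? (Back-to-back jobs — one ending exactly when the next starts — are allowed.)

Sort by end time and greedily take each interval whose start is ≥ the last chosen end.
By end time: (2,3), (3,5), (6,8), (10,11), (13,14), (12,15), (13,17), (16,18), (20,21).
Pick (2,3); next start ≥ 3 → (3,5); next start ≥ 5 → (6,8); next start ≥ 8 → (10,11); next start ≥ 11 → (13,14); next start ≥ 14 → (16,18); next start ≥ 18 → (20,21).
Selected 7 jobs.

7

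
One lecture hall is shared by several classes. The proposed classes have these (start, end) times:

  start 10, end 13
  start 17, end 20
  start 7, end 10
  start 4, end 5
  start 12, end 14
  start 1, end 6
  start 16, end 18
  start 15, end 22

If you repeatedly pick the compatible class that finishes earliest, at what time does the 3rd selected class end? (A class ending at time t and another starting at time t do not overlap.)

13

Order by finish time; keep every interval that doesn't clash with the previous kept one.
By end time: (4,5), (1,6), (7,10), (10,13), (12,14), (16,18), (17,20), (15,22).
Pick (4,5); next start ≥ 5 → (7,10); next start ≥ 10 → (10,13); next start ≥ 13 → (16,18).
Selected: (4,5) (7,10) (10,13) (16,18)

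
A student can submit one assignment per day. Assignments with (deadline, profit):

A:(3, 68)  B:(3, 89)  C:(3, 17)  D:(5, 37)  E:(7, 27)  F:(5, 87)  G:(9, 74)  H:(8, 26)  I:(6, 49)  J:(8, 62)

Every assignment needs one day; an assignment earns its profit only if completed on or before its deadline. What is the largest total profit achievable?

By profit: B(d3,89), F(d5,87), G(d9,74), A(d3,68), J(d8,62), I(d6,49), D(d5,37), E(d7,27), H(d8,26), C(d3,17)
B→slot 3; F→slot 5; G→slot 9; A→slot 2; J→slot 8; I→slot 6; D→slot 4; E→slot 7; H→slot 1; C skipped.
Profit = 26 + 68 + 89 + 37 + 87 + 49 + 27 + 62 + 74 = 519

519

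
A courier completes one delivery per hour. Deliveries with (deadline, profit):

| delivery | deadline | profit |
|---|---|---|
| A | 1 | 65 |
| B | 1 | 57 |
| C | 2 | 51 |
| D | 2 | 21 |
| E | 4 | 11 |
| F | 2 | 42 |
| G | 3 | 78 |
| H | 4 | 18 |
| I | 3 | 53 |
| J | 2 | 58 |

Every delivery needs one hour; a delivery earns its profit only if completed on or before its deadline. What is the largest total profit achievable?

219

Take jobs in profit order; each goes to the latest open slot no later than its deadline.
Profit order: G=78 A=65 J=58 B=57 I=53 C=51 F=42 D=21 H=18 E=11
Assign: G→slot 3, A→slot 1, J→slot 2, B skipped, I skipped, C skipped, F skipped, D skipped, H→slot 4, E skipped.
Slots: [1:A] [2:J] [3:G] [4:H]
Profit = 65 + 58 + 78 + 18 = 219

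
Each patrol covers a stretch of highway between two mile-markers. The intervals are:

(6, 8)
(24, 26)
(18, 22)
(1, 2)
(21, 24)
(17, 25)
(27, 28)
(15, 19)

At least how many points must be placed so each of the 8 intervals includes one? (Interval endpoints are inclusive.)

By right end: [1,2]  [6,8]  [15,19]  [18,22]  [21,24]  [17,25]  [24,26]  [27,28]
[1,2] uncovered → point at 2; [6,8] uncovered → point at 8; [15,19] uncovered → point at 19; [21,24] uncovered → point at 24; [27,28] uncovered → point at 28.
Points: 2, 8, 19, 24, 28 (5 total).

5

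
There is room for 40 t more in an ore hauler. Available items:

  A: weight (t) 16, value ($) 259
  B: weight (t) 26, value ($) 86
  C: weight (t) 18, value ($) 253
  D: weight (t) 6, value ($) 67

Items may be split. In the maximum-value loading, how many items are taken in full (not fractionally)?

3

Greedy by value/weight ratio, highest first.
Order: A (259/16=16.19) > C (253/18=14.06) > D (67/6=11.17) > B (86/26=3.31)
Fill: take A (16 @ 259) → take C (18 @ 253) → take D (6 @ 67); 40/40 used.
3 item(s) taken whole.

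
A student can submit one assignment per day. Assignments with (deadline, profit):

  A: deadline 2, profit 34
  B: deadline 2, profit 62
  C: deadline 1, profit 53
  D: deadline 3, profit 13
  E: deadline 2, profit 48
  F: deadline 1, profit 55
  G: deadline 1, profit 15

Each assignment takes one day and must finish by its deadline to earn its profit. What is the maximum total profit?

Profit order: B=62 F=55 C=53 E=48 A=34 G=15 D=13
Assign: B→slot 2, F→slot 1, C skipped, E skipped, A skipped, G skipped, D→slot 3.
Slots: [1:F] [2:B] [3:D]
Profit = 55 + 62 + 13 = 130

130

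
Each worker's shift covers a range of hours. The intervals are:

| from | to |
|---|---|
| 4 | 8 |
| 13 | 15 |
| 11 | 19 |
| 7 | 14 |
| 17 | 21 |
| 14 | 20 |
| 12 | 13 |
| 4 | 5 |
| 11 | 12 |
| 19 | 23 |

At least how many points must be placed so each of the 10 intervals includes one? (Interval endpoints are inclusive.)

4

Sort by right endpoint; whenever an interval is uncovered, place a point at its right end.
By right end: [4,5]  [4,8]  [11,12]  [12,13]  [7,14]  [13,15]  [11,19]  [14,20]  [17,21]  [19,23]
[4,5] uncovered → point at 5; [11,12] uncovered → point at 12; [13,15] uncovered → point at 15; [17,21] uncovered → point at 21.
Points: 5, 12, 15, 21 (4 total).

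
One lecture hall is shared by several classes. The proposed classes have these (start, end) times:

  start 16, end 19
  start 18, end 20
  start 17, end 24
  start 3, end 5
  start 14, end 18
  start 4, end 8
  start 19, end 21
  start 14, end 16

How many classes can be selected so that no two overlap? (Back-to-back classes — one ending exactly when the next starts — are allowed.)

4

By end time: (3,5), (4,8), (14,16), (14,18), (16,19), (18,20), (19,21), (17,24).
Pick (3,5); next start ≥ 5 → (14,16); next start ≥ 16 → (16,19); next start ≥ 19 → (19,21).
Selected 4 classes.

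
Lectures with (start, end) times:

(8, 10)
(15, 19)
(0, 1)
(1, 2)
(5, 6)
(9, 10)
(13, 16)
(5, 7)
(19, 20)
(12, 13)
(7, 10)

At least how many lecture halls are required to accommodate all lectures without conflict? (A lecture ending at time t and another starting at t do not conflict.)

3

Count concurrent intervals with a sweep; the peak is the room count.
Events (time:±→running): 0:+→1 1:-→0 1:+→1 2:-→0 5:+→1 5:+→2 6:-→1 7:-→0 7:+→1 8:+→2 9:+→3 … peak 3.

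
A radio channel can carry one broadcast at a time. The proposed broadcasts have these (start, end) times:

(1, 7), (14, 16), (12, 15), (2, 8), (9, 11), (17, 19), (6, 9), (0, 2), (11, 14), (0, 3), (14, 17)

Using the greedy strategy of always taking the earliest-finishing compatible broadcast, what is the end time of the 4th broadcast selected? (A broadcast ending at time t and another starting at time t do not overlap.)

Order by finish time; keep every interval that doesn't clash with the previous kept one.
By end time: (0,2), (0,3), (1,7), (2,8), (6,9), (9,11), (11,14), (12,15), (14,16), (14,17), (17,19).
Pick (0,2); next start ≥ 2 → (2,8); next start ≥ 8 → (9,11); next start ≥ 11 → (11,14); next start ≥ 14 → (14,16); next start ≥ 16 → (17,19).
Selected: (0,2) (2,8) (9,11) (11,14) (14,16) (17,19)

14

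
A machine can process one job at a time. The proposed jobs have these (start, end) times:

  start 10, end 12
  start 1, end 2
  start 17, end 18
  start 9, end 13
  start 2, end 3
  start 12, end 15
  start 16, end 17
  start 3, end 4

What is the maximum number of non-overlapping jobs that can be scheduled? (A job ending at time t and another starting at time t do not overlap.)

7

By end time: (1,2), (2,3), (3,4), (10,12), (9,13), (12,15), (16,17), (17,18).
Pick (1,2); next start ≥ 2 → (2,3); next start ≥ 3 → (3,4); next start ≥ 4 → (10,12); next start ≥ 12 → (12,15); next start ≥ 15 → (16,17); next start ≥ 17 → (17,18).
Selected 7 jobs.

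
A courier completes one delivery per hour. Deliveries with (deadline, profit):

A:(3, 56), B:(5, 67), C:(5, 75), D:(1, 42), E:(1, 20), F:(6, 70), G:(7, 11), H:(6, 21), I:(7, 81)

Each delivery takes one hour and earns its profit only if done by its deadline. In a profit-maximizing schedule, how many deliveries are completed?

Sort by profit descending; place each in the latest free slot ≤ its deadline.
By profit: I(d7,81), C(d5,75), F(d6,70), B(d5,67), A(d3,56), D(d1,42), H(d6,21), E(d1,20), G(d7,11)
I→slot 7; C→slot 5; F→slot 6; B→slot 4; A→slot 3; D→slot 1; H→slot 2; E skipped; G skipped.
7 of 9 scheduled.

7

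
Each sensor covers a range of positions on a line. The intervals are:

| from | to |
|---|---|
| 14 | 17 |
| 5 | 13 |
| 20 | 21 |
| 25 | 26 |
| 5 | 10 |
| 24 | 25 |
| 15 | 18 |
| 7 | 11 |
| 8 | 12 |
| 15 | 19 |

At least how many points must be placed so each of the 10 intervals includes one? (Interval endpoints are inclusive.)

By right end: [5,10]  [7,11]  [8,12]  [5,13]  [14,17]  [15,18]  [15,19]  [20,21]  [24,25]  [25,26]
[5,10] uncovered → point at 10; [14,17] uncovered → point at 17; [20,21] uncovered → point at 21; [24,25] uncovered → point at 25.
Points: 10, 17, 21, 25 (4 total).

4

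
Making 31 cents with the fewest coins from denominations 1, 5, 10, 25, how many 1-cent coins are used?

1

Use the largest denomination that fits, subtract, and repeat.
31 − 1×25→6 − 1×5→1 − 1×1→0
Count of 1: 1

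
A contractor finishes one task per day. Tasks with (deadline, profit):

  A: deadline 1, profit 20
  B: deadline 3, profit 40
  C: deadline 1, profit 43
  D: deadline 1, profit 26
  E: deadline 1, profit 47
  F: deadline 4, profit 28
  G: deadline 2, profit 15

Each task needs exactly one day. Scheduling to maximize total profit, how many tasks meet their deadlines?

4

Sort by profit descending; place each in the latest free slot ≤ its deadline.
Profit order: E=47 C=43 B=40 F=28 D=26 A=20 G=15
Assign: E→slot 1, C skipped, B→slot 3, F→slot 4, D skipped, A skipped, G→slot 2.
Slots: [1:E] [2:G] [3:B] [4:F]
4 of 7 scheduled.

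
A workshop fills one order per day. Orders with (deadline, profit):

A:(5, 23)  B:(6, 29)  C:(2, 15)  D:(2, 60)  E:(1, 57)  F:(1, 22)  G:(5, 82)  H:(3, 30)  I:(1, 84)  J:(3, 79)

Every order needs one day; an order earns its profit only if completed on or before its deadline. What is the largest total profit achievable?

357

Take jobs in profit order; each goes to the latest open slot no later than its deadline.
By profit: I(d1,84), G(d5,82), J(d3,79), D(d2,60), E(d1,57), H(d3,30), B(d6,29), A(d5,23), F(d1,22), C(d2,15)
I→slot 1; G→slot 5; J→slot 3; D→slot 2; E skipped; H skipped; B→slot 6; A→slot 4; F skipped; C skipped.
Profit = 84 + 60 + 79 + 23 + 82 + 29 = 357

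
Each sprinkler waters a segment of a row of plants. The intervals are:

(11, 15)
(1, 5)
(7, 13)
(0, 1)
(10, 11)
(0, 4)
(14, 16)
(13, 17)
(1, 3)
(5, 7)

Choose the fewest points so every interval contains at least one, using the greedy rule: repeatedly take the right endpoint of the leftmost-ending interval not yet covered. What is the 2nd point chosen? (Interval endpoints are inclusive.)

7

Process intervals by earliest right end; each time one isn't hit yet, stab at its right endpoint.
Sorted: [0,1] [1,3] [0,4] [1,5] [5,7] [10,11] [7,13] [11,15] [14,16] [13,17]
{[0,1],[1,3],[0,4],[1,5]} hit by 1; {[5,7]} hit by 7; {[10,11],[7,13],[11,15]} hit by 11; {[14,16],[13,17]} hit by 16.
Points: 1, 7, 11, 16 (4 total).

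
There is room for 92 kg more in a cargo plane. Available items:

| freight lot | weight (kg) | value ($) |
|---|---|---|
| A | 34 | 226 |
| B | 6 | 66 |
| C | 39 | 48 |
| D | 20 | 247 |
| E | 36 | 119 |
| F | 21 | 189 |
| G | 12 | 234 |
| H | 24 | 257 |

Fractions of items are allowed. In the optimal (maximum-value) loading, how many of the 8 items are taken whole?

5

Sort by value per unit weight and fill in that order.
Ratios (sorted): G 19.50, D 12.35, B 11.00, H 10.71, F 9.00, A 6.65, E 3.31, C 1.23
take G (12 @ 234); take D (20 @ 247); take B (6 @ 66); take H (24 @ 257); take F (21 @ 189); take 9/34 of A → 59.82. Capacity used 92/92.
5 item(s) taken whole; one partial (take 9/34 of A).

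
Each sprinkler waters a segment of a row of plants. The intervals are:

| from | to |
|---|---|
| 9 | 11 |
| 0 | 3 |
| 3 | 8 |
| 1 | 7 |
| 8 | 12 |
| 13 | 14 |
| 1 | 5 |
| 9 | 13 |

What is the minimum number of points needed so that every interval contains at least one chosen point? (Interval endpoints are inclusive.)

Sort by right endpoint; whenever an interval is uncovered, place a point at its right end.
By right end: [0,3]  [1,5]  [1,7]  [3,8]  [9,11]  [8,12]  [9,13]  [13,14]
[0,3] uncovered → point at 3; [9,11] uncovered → point at 11; [13,14] uncovered → point at 14.
Points: 3, 11, 14 (3 total).

3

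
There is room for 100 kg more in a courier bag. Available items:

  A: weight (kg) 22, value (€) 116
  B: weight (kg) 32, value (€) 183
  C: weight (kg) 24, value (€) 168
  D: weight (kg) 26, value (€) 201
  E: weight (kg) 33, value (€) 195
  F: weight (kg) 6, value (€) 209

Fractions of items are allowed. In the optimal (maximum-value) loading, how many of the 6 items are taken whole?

4

Greedy by value/weight ratio, highest first.
Ratios (sorted): F 34.83, D 7.73, C 7.00, E 5.91, B 5.72, A 5.27
take F (6 @ 209); take D (26 @ 201); take C (24 @ 168); take E (33 @ 195); take 11/32 of B → 62.91. Capacity used 100/100.
4 item(s) taken whole; one partial (take 11/32 of B).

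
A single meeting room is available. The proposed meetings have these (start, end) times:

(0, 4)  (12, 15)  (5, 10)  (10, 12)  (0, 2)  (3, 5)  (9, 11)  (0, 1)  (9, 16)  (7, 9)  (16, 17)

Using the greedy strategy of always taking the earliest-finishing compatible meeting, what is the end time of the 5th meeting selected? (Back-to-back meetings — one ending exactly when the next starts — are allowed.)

Order by finish time; keep every interval that doesn't clash with the previous kept one.
By end time: (0,1), (0,2), (0,4), (3,5), (7,9), (5,10), (9,11), (10,12), (12,15), (9,16), (16,17).
Pick (0,1); next start ≥ 1 → (3,5); next start ≥ 5 → (7,9); next start ≥ 9 → (9,11); next start ≥ 11 → (12,15); next start ≥ 15 → (16,17).
Selected: (0,1) (3,5) (7,9) (9,11) (12,15) (16,17)

15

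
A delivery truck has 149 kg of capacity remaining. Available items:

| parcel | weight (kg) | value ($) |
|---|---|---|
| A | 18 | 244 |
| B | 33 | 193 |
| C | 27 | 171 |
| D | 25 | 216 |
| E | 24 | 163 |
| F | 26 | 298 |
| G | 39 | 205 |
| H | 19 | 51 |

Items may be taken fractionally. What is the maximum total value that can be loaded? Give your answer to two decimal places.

1261.61

Greedy by value/weight ratio, highest first.
Order: A (244/18=13.56) > F (298/26=11.46) > D (216/25=8.64) > E (163/24=6.79) > C (171/27=6.33) > B (193/33=5.85) > G (205/39=5.26) > H (51/19=2.68)
Fill: take A (18 @ 244) → take F (26 @ 298) → take D (25 @ 216) → take E (24 @ 163) → take C (27 @ 171) → take 29/33 of B → 169.61; 149/149 used.
Total value = 1261.61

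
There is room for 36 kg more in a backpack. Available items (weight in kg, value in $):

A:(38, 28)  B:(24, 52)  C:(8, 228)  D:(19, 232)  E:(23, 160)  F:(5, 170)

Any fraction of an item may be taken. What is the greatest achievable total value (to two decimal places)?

Order: F (170/5=34.00) > C (228/8=28.50) > D (232/19=12.21) > E (160/23=6.96) > B (52/24=2.17) > A (28/38=0.74)
Fill: take F (5 @ 170) → take C (8 @ 228) → take D (19 @ 232) → take 4/23 of E → 27.83; 36/36 used.
Total value = 657.83

657.83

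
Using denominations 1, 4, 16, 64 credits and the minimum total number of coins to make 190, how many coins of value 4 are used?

190 − 2×64→62 − 3×16→14 − 3×4→2 − 2×1→0
Count of 4: 3

3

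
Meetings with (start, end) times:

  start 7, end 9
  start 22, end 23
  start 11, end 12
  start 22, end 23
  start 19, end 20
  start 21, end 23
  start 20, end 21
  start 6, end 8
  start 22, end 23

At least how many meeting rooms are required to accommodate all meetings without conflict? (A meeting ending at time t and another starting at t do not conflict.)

The answer is the maximum number of intervals overlapping at any instant.
Events (time:±→running): 6:+→1 7:+→2 8:-→1 9:-→0 11:+→1 12:-→0 19:+→1 20:-→0 20:+→1 21:-→0 21:+→1 22:+→2 22:+→3 22:+→4 … peak 4.

4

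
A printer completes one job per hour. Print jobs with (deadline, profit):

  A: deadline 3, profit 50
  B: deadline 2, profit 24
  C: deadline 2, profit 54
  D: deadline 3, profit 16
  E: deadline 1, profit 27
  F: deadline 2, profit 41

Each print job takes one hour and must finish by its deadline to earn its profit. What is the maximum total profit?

By profit: C(d2,54), A(d3,50), F(d2,41), E(d1,27), B(d2,24), D(d3,16)
C→slot 2; A→slot 3; F→slot 1; E skipped; B skipped; D skipped.
Profit = 41 + 54 + 50 = 145

145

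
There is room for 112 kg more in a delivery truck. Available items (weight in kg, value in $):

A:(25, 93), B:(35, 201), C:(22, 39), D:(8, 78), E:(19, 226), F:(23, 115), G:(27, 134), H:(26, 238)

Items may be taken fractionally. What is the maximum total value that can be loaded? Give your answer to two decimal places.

862.96

Greedy by value/weight ratio, highest first.
Ratios (sorted): E 11.89, D 9.75, H 9.15, B 5.74, F 5.00, G 4.96, A 3.72, C 1.77
take E (19 @ 226); take D (8 @ 78); take H (26 @ 238); take B (35 @ 201); take F (23 @ 115); take 1/27 of G → 4.96. Capacity used 112/112.
Total value = 862.96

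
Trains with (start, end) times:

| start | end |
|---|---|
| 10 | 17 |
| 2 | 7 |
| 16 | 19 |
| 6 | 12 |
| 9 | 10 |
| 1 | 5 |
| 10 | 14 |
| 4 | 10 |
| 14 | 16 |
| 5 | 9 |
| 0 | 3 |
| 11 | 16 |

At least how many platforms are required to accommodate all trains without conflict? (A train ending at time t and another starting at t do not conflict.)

The answer is the maximum number of intervals overlapping at any instant.
Events (time:±→running): 0:+→1 1:+→2 2:+→3 3:-→2 4:+→3 5:-→2 5:+→3 6:+→4 … peak 4.

4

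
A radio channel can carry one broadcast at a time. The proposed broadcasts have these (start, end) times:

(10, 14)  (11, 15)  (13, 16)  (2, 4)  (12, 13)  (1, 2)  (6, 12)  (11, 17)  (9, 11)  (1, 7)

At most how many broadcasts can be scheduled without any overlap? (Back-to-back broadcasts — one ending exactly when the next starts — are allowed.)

Sort by end time and greedily take each interval whose start is ≥ the last chosen end.
Sorted by end: (1,2)  (2,4)  (1,7)  (9,11)  (6,12)  (12,13)  (10,14)  (11,15)  (13,16)  (11,17)
take (1,2); take (2,4); take (9,11); skip (6,12); take (12,13); skip (11,15); take (13,16).
Selected 5 broadcasts.

5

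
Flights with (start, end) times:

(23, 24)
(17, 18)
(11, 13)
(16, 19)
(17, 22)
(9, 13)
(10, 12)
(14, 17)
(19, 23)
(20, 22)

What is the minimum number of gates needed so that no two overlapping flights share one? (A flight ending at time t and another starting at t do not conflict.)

3

Events (time:±→running): 9:+→1 10:+→2 11:+→3 … peak 3.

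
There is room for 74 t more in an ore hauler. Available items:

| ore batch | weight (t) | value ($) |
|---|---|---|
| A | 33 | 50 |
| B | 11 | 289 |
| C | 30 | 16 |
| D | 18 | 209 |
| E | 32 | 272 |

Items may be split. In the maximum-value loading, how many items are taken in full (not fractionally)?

Order: B (289/11=26.27) > D (209/18=11.61) > E (272/32=8.50) > A (50/33=1.52) > C (16/30=0.53)
Fill: take B (11 @ 289) → take D (18 @ 209) → take E (32 @ 272) → take 13/33 of A → 19.70; 74/74 used.
3 item(s) taken whole; one partial (take 13/33 of A).

3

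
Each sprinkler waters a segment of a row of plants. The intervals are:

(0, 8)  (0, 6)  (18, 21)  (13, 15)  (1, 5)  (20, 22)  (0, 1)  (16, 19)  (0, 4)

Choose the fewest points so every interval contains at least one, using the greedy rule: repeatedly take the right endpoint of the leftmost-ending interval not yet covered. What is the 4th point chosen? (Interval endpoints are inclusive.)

Process intervals by earliest right end; each time one isn't hit yet, stab at its right endpoint.
Sorted: [0,1] [0,4] [1,5] [0,6] [0,8] [13,15] [16,19] [18,21] [20,22]
{[0,1],[0,4],[1,5],[0,6],[0,8]} hit by 1; {[13,15]} hit by 15; {[16,19],[18,21]} hit by 19; {[20,22]} hit by 22.
Points: 1, 15, 19, 22 (4 total).

22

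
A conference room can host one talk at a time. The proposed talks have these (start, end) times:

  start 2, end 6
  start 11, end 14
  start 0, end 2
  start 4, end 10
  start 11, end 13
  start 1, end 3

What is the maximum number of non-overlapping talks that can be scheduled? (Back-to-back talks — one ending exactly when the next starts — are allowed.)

Sort by end time and greedily take each interval whose start is ≥ the last chosen end.
By end time: (0,2), (1,3), (2,6), (4,10), (11,13), (11,14).
Pick (0,2); next start ≥ 2 → (2,6); next start ≥ 6 → (11,13).
Selected 3 talks.

3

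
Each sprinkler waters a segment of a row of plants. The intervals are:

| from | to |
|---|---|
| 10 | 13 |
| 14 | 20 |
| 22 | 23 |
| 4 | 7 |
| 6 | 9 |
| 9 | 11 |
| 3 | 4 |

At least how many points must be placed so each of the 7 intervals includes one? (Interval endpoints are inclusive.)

Sort by right endpoint; whenever an interval is uncovered, place a point at its right end.
By right end: [3,4]  [4,7]  [6,9]  [9,11]  [10,13]  [14,20]  [22,23]
[3,4] uncovered → point at 4; [6,9] uncovered → point at 9; [10,13] uncovered → point at 13; [14,20] uncovered → point at 20; [22,23] uncovered → point at 23.
Points: 4, 9, 13, 20, 23 (5 total).

5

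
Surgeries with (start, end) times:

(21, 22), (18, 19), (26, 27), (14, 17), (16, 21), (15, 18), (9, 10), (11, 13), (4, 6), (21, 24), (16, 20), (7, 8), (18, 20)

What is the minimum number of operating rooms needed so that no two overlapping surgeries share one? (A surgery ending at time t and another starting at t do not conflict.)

4

Events (time:±→running): 4:+→1 6:-→0 7:+→1 8:-→0 9:+→1 10:-→0 11:+→1 13:-→0 14:+→1 15:+→2 16:+→3 16:+→4 … peak 4.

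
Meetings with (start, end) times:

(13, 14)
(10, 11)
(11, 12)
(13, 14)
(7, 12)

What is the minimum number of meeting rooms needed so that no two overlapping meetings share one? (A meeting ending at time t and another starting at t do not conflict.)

The answer is the maximum number of intervals overlapping at any instant.
Events (time:±→running): 7:+→1 10:+→2 … peak 2.

2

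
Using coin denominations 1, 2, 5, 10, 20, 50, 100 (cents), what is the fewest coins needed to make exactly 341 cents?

Greedy: take as many of the largest coin as possible, then repeat with the remainder.
341 = 3×100 + 2×20 + 1×1
Total coins = 3 + 2 + 1 = 6

6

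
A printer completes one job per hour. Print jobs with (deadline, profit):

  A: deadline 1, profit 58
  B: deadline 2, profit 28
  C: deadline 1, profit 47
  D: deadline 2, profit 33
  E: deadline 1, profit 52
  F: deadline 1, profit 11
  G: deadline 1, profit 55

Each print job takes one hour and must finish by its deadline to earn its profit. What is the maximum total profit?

By profit: A(d1,58), G(d1,55), E(d1,52), C(d1,47), D(d2,33), B(d2,28), F(d1,11)
A→slot 1; G skipped; E skipped; C skipped; D→slot 2; B skipped; F skipped.
Profit = 58 + 33 = 91

91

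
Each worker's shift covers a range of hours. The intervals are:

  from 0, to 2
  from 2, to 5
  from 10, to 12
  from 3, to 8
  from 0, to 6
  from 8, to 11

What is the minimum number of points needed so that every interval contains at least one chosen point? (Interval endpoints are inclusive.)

3

By right end: [0,2]  [2,5]  [0,6]  [3,8]  [8,11]  [10,12]
[0,2] uncovered → point at 2; [3,8] uncovered → point at 8; [10,12] uncovered → point at 12.
Points: 2, 8, 12 (3 total).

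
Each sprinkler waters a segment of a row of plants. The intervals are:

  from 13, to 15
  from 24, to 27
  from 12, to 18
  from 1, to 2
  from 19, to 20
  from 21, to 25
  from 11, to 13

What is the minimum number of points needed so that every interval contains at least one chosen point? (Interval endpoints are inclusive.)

4

Process intervals by earliest right end; each time one isn't hit yet, stab at its right endpoint.
By right end: [1,2]  [11,13]  [13,15]  [12,18]  [19,20]  [21,25]  [24,27]
[1,2] uncovered → point at 2; [11,13] uncovered → point at 13; [19,20] uncovered → point at 20; [21,25] uncovered → point at 25.
Points: 2, 13, 20, 25 (4 total).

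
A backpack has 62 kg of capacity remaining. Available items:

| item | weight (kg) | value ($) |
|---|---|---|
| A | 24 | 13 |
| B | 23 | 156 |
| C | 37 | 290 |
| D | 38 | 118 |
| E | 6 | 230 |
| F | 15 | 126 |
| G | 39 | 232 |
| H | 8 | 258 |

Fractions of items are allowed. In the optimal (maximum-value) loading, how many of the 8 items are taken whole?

Ratios (sorted): E 38.33, H 32.25, F 8.40, C 7.84, B 6.78, G 5.95, D 3.11, A 0.54
take E (6 @ 230); take H (8 @ 258); take F (15 @ 126); take 33/37 of C → 258.65. Capacity used 62/62.
3 item(s) taken whole; one partial (take 33/37 of C).

3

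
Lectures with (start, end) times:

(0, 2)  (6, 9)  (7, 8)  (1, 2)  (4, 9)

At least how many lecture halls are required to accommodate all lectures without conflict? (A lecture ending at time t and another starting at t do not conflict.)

The answer is the maximum number of intervals overlapping at any instant.
starts: [0, 1, 4, 6, 7]
ends:   [2, 2, 8, 9, 9]
s0→1 s1→2 e2→1 e2→0 s4→1 s6→2 s7→3  — peak 3.

3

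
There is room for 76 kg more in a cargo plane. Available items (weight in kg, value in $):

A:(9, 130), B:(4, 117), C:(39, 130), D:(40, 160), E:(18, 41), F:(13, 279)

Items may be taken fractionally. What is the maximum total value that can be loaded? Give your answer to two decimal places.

719.33

Order: B (117/4=29.25) > F (279/13=21.46) > A (130/9=14.44) > D (160/40=4.00) > C (130/39=3.33) > E (41/18=2.28)
Fill: take B (4 @ 117) → take F (13 @ 279) → take A (9 @ 130) → take D (40 @ 160) → take 10/39 of C → 33.33; 76/76 used.
Total value = 719.33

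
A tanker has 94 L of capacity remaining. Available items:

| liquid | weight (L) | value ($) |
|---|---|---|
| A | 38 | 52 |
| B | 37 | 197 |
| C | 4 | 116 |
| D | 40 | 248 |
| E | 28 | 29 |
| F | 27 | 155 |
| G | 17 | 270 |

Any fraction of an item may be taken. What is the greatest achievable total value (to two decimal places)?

Sort by value per unit weight and fill in that order.
Ratios (sorted): C 29.00, G 15.88, D 6.20, F 5.74, B 5.32, A 1.37, E 1.04
take C (4 @ 116); take G (17 @ 270); take D (40 @ 248); take F (27 @ 155); take 6/37 of B → 31.95. Capacity used 94/94.
Total value = 820.95

820.95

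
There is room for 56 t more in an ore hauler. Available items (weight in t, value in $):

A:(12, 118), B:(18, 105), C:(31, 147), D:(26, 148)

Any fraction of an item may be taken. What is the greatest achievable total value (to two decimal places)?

Greedy by value/weight ratio, highest first.
Ratios (sorted): A 9.83, B 5.83, D 5.69, C 4.74
take A (12 @ 118); take B (18 @ 105); take D (26 @ 148). Capacity used 56/56.
Total value = 371.00

371.00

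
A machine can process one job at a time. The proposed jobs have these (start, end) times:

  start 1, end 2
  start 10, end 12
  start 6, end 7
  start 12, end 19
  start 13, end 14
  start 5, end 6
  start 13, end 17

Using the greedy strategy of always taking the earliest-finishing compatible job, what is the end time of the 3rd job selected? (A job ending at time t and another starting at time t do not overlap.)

Sort by end time and greedily take each interval whose start is ≥ the last chosen end.
By end time: (1,2), (5,6), (6,7), (10,12), (13,14), (13,17), (12,19).
Pick (1,2); next start ≥ 2 → (5,6); next start ≥ 6 → (6,7); next start ≥ 7 → (10,12); next start ≥ 12 → (13,14).
Selected: (1,2) (5,6) (6,7) (10,12) (13,14)

7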